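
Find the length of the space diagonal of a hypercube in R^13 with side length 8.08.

||(8.08,8.08,...,8.08)|| = √(13)·8.08 ≈ 29.1329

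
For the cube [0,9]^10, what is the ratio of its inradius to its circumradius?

For an n-cube of any side s, the inradius is s/2 and the circumradius is s√n/2, so the ratio is 1/√10 ≈ 0.316228.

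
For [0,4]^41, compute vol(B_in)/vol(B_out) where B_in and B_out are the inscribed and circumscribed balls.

Volume scales as r^n, and r_in/r_out = 1/√41, giving (1/√41)^41 ≈ 8.66824e-34.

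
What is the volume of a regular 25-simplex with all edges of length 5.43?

V_25 = √(26) · 5.43^25 / (25! · 2^(25/2)) ≈ 1.33034e-10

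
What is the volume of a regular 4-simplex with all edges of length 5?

For a regular n-simplex with edge a, V = (a^n / n!)·√((n+1)/2^n). With a=5, n=4: V ≈ 14.5577.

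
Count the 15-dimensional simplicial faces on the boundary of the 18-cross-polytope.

Number of 15-faces = 2^(15+1) · C(18,15+1) = 65536 · 153 = 10027008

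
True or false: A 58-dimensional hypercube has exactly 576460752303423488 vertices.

False. The 58-cube has 2^58 = 288230376151711744 vertices.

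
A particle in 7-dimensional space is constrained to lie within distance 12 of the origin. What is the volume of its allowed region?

V_7(12) = π^(7/2) · (12)^7 / Γ(7/2 + 1) = 191102976·π^3/35 ≈ 1.69297e+08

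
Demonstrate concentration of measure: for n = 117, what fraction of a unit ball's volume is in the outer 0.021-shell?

1 - (1-0.021)^117 ≈ 0.916521 ≈ 91.65%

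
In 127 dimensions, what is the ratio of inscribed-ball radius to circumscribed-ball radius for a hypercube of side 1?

Ratio = (s/2)/(s√127/2) = 127^(-1/2) ≈ 0.0887357.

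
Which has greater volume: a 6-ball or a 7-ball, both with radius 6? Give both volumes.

V_6(6) ≈ 241105. V_7(6) ≈ 1.32263e+06. The 7-ball is larger.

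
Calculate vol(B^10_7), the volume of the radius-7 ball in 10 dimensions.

Volume = π^{10/2}·(7)^10/Γ(6) = 282475249·π^5/120 ≈ 7.20358e+08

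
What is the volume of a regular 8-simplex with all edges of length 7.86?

Volume = 7.86^8 · √(9/2^8) / 8! ≈ 67.7425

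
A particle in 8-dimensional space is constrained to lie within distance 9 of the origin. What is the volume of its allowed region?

The n-ball volume is π^(n/2)·r^n/Γ(n/2+1). With n=8, r=9: V = 14348907·π^4/8 ≈ 1.74714e+08.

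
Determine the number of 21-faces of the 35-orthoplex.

f_21(35-orthoplex) = 2^22 · (35 choose 22) = 6192209539891200.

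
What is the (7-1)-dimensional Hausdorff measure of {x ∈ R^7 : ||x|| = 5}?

The surface area of an n-ball is 2π^(n/2) r^(n-1) / Γ(n/2). For n=7, r=5: 50000·π^3/3 ≈ 516771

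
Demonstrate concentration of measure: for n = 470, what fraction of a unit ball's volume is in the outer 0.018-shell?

1 - (1-0.018)^470 ≈ 0.999804 ≈ 99.9804%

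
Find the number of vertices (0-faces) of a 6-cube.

Number of 0-faces = C(6,0) · 2^(6-0) = 1 · 64 = 64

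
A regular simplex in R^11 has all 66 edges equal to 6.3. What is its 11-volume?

V_11 = √(12) · 6.3^11 / (11! · 2^(11/2)) ≈ 1.18992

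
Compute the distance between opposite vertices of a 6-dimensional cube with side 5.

Diagonal = √6 · 5 ≈ 12.2474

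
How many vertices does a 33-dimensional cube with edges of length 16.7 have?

Number of vertices = 2^33 = 8589934592.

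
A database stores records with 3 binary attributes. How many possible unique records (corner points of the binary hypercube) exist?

The 3-cube has 2^3 = 8 vertices.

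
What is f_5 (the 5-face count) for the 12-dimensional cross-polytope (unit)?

An n-cross-polytope has 2^(k+1)·C(n,k+1) k-faces. Here 2^6·C(12,6) = 64·924 = 59136.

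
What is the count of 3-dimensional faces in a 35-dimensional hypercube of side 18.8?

Number of 3-faces = C(35,3) · 2^(35-3) = 6545 · 4294967296 = 28110560952320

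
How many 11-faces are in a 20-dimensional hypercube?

Choose 11 of 20 axes to span the face (C(20,11) = 167960 ways), then fix each of the remaining 9 coordinates at one of its two extreme values (2^9 = 512 ways): 167960·512 = 85995520.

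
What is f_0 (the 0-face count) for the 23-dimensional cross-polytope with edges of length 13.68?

Each 0-face is the convex hull of 1 vertex, one chosen as ±e_i from each of 1 distinct axis: 2^1·C(23,1) = 46.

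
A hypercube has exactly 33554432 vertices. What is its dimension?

The n-cube has 2^n vertices, and 33554432 = 2^25, so n = 25.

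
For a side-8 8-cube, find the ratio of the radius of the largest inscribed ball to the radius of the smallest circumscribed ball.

r_in / r_out = (8/2) / (8√8/2) = 1/√8 ≈ 0.353553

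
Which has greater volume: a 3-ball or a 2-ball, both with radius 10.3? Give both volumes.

V_3(10.3) ≈ 4577.2. V_2(10.3) ≈ 333.292. The 3-ball is larger.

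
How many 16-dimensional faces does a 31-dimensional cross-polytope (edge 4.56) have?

f_16(31-orthoplex) = 2^17 · (31 choose 17) = 34758003916800.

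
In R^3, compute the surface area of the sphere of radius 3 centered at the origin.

|∂B_3(3)| = 4πr² = 4π·(3)² ≈ 113.097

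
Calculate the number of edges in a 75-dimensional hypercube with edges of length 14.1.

Each of the 2^75 = 37778931862957161709568 vertices has degree 75; total edges = 75·2^75/2 = 1416709944860893564108800.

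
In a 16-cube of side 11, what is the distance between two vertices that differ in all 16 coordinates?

The space diagonal of an n-cube of side s is s√n. Here 11·√16 = 44.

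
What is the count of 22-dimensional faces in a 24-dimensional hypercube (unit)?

An n-cube has C(n,k)·2^(n-k) k-faces. Here C(24,22)·2^2 = 276·4 = 1104.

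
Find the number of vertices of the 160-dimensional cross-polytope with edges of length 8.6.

The vertices are ±e_1, ..., ±e_160, so there are 2·160 = 320.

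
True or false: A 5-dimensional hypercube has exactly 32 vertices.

True. The 5-cube has 2^5 = 32 vertices.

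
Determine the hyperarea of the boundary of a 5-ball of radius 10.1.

S_5(10.1) = 2·π^(5/2)·(10.1)^4 / Γ(5/2) ≈ 273876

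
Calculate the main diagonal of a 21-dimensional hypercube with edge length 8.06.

||(8.06,8.06,...,8.06)|| = √(21)·8.06 ≈ 36.9356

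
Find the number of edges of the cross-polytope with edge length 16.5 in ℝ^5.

f_1(5-orthoplex) = 2^2 · (5 choose 2) = 40.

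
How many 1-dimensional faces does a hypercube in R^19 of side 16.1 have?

Choose 1 of 19 axes to span the face (C(19,1) = 19 ways), then fix each of the remaining 18 coordinates at one of its two extreme values (2^18 = 262144 ways): 19·262144 = 4980736.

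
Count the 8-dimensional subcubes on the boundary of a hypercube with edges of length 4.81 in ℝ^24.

Choose 8 of 24 axes to span the face (C(24,8) = 735471 ways), then fix each of the remaining 16 coordinates at one of its two extreme values (2^16 = 65536 ways): 735471·65536 = 48199827456.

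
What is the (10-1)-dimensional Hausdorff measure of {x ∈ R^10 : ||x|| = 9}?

S_10(9) = 2·π^(10/2)·(9)^9 / Γ(10/2) = 129140163·π^5/4 ≈ 9.87986e+09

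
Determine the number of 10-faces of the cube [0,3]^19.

An n-cube has C(n,k)·2^(n-k) k-faces. Here C(19,10)·2^9 = 92378·512 = 47297536.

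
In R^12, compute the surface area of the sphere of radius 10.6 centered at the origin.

|∂B_12(10.6)| ≈ 3.04167e+12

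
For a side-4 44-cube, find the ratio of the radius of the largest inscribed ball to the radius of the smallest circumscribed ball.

For an n-cube of any side s, the inradius is s/2 and the circumradius is s√n/2, so the ratio is 1/√44 ≈ 0.150756.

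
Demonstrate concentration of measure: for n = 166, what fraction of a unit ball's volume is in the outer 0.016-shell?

1 - (1-0.016)^166 ≈ 0.931264 ≈ 93.13%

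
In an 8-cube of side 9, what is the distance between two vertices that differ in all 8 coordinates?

The space diagonal of an n-cube of side s is s√n. Here 9·√8 ≈ 25.4558.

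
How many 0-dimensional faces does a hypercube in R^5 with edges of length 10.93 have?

Choose 0 of 5 axes to span the face (C(5,0) = 1 way), then fix each of the remaining 5 coordinates at one of its two extreme values (2^5 = 32 ways): 1·32 = 32.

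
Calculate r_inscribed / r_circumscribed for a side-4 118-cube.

r_in = 4/2 (half the side); r_out = 4√118/2 (half the diagonal). Ratio = 1/√118 ≈ 0.0920575.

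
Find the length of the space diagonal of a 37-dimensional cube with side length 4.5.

The space diagonal of an n-cube of side s is s√n. Here 4.5·√37 ≈ 27.3724.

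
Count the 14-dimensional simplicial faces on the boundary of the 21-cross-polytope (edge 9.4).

An n-cross-polytope has 2^(k+1)·C(n,k+1) k-faces. Here 2^15·C(21,15) = 32768·54264 = 1778122752.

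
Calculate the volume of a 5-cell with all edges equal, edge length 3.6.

V = (3.6^4 / 4!) · √((4+1) / 2^4) ≈ 3.91222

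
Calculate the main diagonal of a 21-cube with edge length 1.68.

The space diagonal of an n-cube of side s is s√n. Here 1.68·√21 ≈ 7.69873.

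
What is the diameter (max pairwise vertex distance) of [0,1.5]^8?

The space diagonal of an n-cube of side s is s√n. Here 1.5·√8 ≈ 4.24264.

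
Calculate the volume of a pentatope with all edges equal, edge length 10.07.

Volume = 10.07^4 · √(5/2^4) / 4! ≈ 239.514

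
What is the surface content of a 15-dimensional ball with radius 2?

S_15(2) = 2·π^(15/2)·(2)^14 / Γ(15/2) = 4194304·π^7/135135 ≈ 93743.5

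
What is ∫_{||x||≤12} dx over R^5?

Volume = π^{5/2}·(12)^5/Γ(7/2) = 663552·π^2/5 ≈ 1.3098e+06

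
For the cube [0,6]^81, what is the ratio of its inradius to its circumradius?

r_in = 6/2 (half the side); r_out = 6√81/2 (half the diagonal). Ratio = 1/√81 ≈ 0.111111.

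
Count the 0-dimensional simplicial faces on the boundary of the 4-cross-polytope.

Each 0-face is the convex hull of 1 vertex, one chosen as ±e_i from each of 1 distinct axis: 2^1·C(4,1) = 8.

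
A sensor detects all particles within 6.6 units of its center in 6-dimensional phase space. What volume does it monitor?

Volume = π^{6/2}·(6.6)^6/Γ(4) ≈ 427132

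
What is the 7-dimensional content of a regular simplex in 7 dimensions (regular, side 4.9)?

Volume = 4.9^7 · √(8/2^7) / 7! ≈ 3.3642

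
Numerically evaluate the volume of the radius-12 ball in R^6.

V = 497664·π^3 ≈ 1.54307e+07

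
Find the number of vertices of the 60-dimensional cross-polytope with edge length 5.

The vertices are ±e_1, ..., ±e_60, so there are 2·60 = 120.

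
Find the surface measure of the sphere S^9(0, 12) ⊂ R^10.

The surface area of an n-ball is 2π^(n/2) r^(n-1) / Γ(n/2). For n=10, r=12: 429981696·π^5 ≈ 1.31583e+11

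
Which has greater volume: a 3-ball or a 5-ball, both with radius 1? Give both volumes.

V_3(1) ≈ 4.18879. V_5(1) ≈ 5.26379. The 5-ball is larger.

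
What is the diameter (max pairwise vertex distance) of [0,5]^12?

d = √(5² + 5² + ... + 5²) [12 terms] = √(12·5²) = 5√12 ≈ 17.3205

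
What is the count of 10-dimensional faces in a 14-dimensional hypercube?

An n-cube has C(n,k)·2^(n-k) k-faces. Here C(14,10)·2^4 = 1001·16 = 16016.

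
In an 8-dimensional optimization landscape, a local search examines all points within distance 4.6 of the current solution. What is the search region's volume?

The n-ball volume is π^(n/2)·r^n/Γ(n/2+1). With n=8, r=4.6: V ≈ 813675.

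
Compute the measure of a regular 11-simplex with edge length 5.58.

Volume = 5.58^11 · √(12/2^11) / 11! ≈ 0.313145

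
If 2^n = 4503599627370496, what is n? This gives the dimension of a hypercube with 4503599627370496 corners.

2^n = 4503599627370496 ⇒ n = log_2(4503599627370496) = 52.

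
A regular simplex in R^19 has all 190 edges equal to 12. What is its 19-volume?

For a regular n-simplex with edge a, V = (a^n / n!)·√((n+1)/2^n). With a=12, n=19: V ≈ 16.2211.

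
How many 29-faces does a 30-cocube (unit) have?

An n-cross-polytope has 2^(k+1)·C(n,k+1) k-faces. Here 2^30·C(30,30) = 1073741824·1 = 1073741824.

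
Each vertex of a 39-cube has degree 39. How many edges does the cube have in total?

Number of 1-faces = C(39,1)·2^(39-1) = 39·274877906944 = 10720238370816.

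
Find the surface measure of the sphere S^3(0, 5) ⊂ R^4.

|∂B_4(5)| = 250·π^2 ≈ 2467.4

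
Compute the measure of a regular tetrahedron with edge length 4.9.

Volume = (√2/12) · 4.9³ = 13.8651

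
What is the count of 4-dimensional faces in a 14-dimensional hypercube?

Number of 4-faces = C(14,4) · 2^(14-4) = 1001 · 1024 = 1025024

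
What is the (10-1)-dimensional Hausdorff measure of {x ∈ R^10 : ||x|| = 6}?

S_10(6) = 2·π^(10/2)·(6)^9 / Γ(10/2) = 839808·π^5 ≈ 2.56998e+08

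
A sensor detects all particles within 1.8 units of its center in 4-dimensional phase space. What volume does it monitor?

The n-ball volume is π^(n/2)·r^n/Γ(n/2+1). With n=4, r=1.8: V ≈ 51.8036.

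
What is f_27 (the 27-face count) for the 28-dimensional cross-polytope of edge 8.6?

An n-cross-polytope has 2^(k+1)·C(n,k+1) k-faces. Here 2^28·C(28,28) = 268435456·1 = 268435456.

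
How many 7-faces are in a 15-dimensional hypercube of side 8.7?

f_7(15-cube) = (15 choose 7) · 2^8 = 1647360.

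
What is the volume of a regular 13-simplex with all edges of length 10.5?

V_13 = √(14) · 10.5^13 / (13! · 2^(13/2)) ≈ 125.184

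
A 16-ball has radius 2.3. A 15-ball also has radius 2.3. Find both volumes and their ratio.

V_16(2.3) ≈ 144319. V_15(2.3) ≈ 101706. Ratio V_16/V_15 ≈ 1.419.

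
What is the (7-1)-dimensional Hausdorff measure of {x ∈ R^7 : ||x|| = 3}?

S = n·V_n(r)/r = 7·V_7(3)/3 (volume-to-surface relation), giving 3888·π^3/5 ≈ 24110.5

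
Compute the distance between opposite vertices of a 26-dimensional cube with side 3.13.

||(3.13,3.13,...,3.13)|| = √(26)·3.13 ≈ 15.9599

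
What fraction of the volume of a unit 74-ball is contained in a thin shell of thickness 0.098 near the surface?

V(inner)/V(outer) = ((1-0.098)/1)^74 ≈ 0.0004845, so the shell fraction is 0.999516.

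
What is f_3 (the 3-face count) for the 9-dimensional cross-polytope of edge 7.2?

f_3(9-orthoplex) = 2^4 · (9 choose 4) = 2016.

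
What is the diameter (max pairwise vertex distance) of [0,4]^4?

The space diagonal of an n-cube of side s is s√n. Here 4·√4 = 8.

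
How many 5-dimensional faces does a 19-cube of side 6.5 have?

An n-cube has C(n,k)·2^(n-k) k-faces. Here C(19,5)·2^14 = 11628·16384 = 190513152.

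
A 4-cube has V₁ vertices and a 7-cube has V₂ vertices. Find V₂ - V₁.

V₁ = 2^4 = 16. V₂ = 2^7 = 128. V₂ - V₁ = 112.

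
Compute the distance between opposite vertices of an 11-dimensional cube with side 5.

||(5,5,...,5)|| = √(11)·5 ≈ 16.5831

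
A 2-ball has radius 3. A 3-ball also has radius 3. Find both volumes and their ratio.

V_2(3.0) ≈ 28.2743. V_3(3.0) ≈ 113.097. Ratio V_2/V_3 ≈ 0.25.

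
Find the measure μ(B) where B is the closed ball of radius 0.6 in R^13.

Volume = π^{13/2}·(0.6)^13/Γ(15/2) ≈ 0.00118934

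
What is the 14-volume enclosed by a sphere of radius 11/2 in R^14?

V_14(11/2) = π^(14/2) · (11/2)^14 / Γ(14/2 + 1) = 379749833583241·π^7/82575360 ≈ 1.38898e+10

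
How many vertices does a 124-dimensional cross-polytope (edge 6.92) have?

The 124-dimensional cross-polytope has 2n = 2·124 = 248 vertices.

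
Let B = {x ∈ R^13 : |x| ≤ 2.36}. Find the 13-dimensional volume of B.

Volume = π^{13/2}·(2.36)^13/Γ(15/2) ≈ 64150.1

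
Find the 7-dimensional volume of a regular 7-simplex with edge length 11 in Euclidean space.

For a regular n-simplex with edge a, V = (a^n / n!)·√((n+1)/2^n). With a=11, n=7: V ≈ 966.626.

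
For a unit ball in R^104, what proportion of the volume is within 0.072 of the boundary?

1 - (1-0.072)^104 ≈ 0.999578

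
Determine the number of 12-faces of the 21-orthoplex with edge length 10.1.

An n-cross-polytope has 2^(k+1)·C(n,k+1) k-faces. Here 2^13·C(21,13) = 8192·203490 = 1666990080.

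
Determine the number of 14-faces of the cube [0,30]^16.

An n-cube has C(n,k)·2^(n-k) k-faces. Here C(16,14)·2^2 = 120·4 = 480.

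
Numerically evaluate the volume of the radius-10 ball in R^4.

Volume = π^{4/2}·(10)^4/Γ(3) = 5000·π^2 ≈ 49348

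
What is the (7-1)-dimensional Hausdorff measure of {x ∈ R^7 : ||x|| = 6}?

S_7(6) = 2·π^(7/2)·(6)^6 / Γ(7/2) = 248832·π^3/5 ≈ 1.54307e+06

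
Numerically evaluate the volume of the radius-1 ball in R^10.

V_10(1) = π^(10/2) · (1)^10 / Γ(10/2 + 1) = π^5/120 ≈ 2.55016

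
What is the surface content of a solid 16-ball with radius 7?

The surface area of an n-ball is 2π^(n/2) r^(n-1) / Γ(n/2). For n=16, r=7: 678223072849·π^8/360 ≈ 1.78759e+13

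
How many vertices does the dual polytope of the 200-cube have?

An n-cross-polytope has 2n vertices; here n = 200, giving 400.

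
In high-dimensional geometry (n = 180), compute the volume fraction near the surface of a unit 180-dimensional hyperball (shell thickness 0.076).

1 - (1-0.076)^180 ≈ 0.9999993379 ≈ 99.999934%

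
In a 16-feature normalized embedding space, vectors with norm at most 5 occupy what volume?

Volume = π^{16/2}·(5)^16/Γ(9) = 30517578125·π^8/8064 ≈ 3.59086e+10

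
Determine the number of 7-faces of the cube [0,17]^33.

Number of 7-faces = C(33,7) · 2^(33-7) = 4272048 · 67108864 = 286692288233472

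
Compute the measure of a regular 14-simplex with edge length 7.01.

V = (7.01^14 / 14!) · √((14+1) / 2^14) ≈ 0.240148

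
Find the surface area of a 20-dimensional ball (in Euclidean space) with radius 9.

|∂B_20(9)| = 16677181699666569·π^10/2240 ≈ 6.97226e+17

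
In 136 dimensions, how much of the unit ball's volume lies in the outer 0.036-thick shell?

V(inner)/V(outer) = ((1-0.036)/1)^136 ≈ 0.006831, so the shell fraction is 0.993169.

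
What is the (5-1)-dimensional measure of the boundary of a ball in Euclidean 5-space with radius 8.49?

S_5(8.49) = 2·π^(5/2)·(8.49)^4 / Γ(5/2) ≈ 136741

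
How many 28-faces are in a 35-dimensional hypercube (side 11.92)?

Choose 28 of 35 axes to span the face (C(35,28) = 6724520 ways), then fix each of the remaining 7 coordinates at one of its two extreme values (2^7 = 128 ways): 6724520·128 = 860738560.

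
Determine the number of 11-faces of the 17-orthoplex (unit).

Number of 11-faces = 2^(11+1) · C(17,11+1) = 4096 · 6188 = 25346048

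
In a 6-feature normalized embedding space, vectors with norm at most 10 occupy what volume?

The n-ball volume is π^(n/2)·r^n/Γ(n/2+1). With n=6, r=10: V = 500000·π^3/3 ≈ 5.16771e+06.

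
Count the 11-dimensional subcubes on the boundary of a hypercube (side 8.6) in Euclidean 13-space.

Choose 11 of 13 axes to span the face (C(13,11) = 78 ways), then fix each of the remaining 2 coordinates at one of its two extreme values (2^2 = 4 ways): 78·4 = 312.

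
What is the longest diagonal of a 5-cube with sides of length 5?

d = √(5² + 5² + ... + 5²) [5 terms] = √(5·5²) = 5√5 ≈ 11.1803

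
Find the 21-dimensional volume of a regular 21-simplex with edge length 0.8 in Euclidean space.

V_21 = √(22) · 0.8^21 / (21! · 2^(21/2)) ≈ 5.84712e-25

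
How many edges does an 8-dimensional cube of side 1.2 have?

An n-cube has n·2^(n-1) edges. With n = 8: 8·128 = 1024.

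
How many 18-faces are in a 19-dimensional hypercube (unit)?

An n-cube has C(n,k)·2^(n-k) k-faces. Here C(19,18)·2^1 = 19·2 = 38.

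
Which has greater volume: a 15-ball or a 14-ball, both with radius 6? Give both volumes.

V_15(6) ≈ 1.79349e+11. V_14(6) ≈ 4.69609e+10. The 15-ball is larger.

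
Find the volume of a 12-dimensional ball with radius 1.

V = π^6/720 ≈ 1.33526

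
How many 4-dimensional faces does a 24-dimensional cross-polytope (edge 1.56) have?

Number of 4-faces = 2^(4+1) · C(24,4+1) = 32 · 42504 = 1360128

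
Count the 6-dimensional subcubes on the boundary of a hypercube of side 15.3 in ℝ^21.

Choose 6 of 21 axes to span the face (C(21,6) = 54264 ways), then fix each of the remaining 15 coordinates at one of its two extreme values (2^15 = 32768 ways): 54264·32768 = 1778122752.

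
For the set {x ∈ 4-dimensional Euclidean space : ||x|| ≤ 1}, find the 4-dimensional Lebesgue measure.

The n-ball volume is π^(n/2)·r^n/Γ(n/2+1). With n=4, r=1: V = π^2/2 ≈ 4.9348.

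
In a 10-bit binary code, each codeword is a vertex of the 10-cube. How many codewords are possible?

The 10-cube has 2^10 = 1024 vertices.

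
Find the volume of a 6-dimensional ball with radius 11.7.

V_6(11.7) = π^(6/2) · (11.7)^6 / Γ(6/2 + 1) ≈ 1.3256e+07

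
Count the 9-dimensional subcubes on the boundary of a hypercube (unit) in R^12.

f_9(12-cube) = (12 choose 9) · 2^3 = 1760.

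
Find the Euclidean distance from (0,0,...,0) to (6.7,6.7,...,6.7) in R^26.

The space diagonal of an n-cube of side s is s√n. Here 6.7·√26 ≈ 34.1634.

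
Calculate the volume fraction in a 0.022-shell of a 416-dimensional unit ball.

V(inner)/V(outer) = ((1-0.022)/1)^416 ≈ 9.571e-05, so the shell fraction is 0.999904.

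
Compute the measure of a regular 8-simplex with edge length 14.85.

V = (14.85^8 / 8!) · √((8+1) / 2^8) ≈ 10997.5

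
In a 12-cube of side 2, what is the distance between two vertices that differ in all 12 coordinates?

||(2,2,...,2)|| = √(12)·2 ≈ 6.9282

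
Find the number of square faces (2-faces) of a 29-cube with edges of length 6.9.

An n-cube has C(n,k)·2^(n-k) k-faces. Here C(29,2)·2^27 = 406·134217728 = 54492397568.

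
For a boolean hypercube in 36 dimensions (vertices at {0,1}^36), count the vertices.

The 36-cube has 2^36 = 68719476736 vertices.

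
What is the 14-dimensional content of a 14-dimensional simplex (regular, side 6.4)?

V = (6.4^14 / 14!) · √((14+1) / 2^14) ≈ 0.0671347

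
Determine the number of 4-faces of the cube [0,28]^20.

Number of 4-faces = C(20,4) · 2^(20-4) = 4845 · 65536 = 317521920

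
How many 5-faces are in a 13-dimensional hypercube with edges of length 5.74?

Number of 5-faces = C(13,5) · 2^(13-5) = 1287 · 256 = 329472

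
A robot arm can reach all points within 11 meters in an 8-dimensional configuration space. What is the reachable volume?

V = 214358881·π^4/24 ≈ 8.70021e+08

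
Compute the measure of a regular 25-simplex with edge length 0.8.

V = (0.8^25 / 25!) · √((25+1) / 2^25) ≈ 2.14396e-31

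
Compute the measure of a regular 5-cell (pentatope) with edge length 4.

V = (4^4 / 4!) · √((4+1) / 2^4) ≈ 5.96285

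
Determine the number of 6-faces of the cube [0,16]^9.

Number of 6-faces = C(9,6) · 2^(9-6) = 84 · 8 = 672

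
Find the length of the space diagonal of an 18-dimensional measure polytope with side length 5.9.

||(5.9,5.9,...,5.9)|| = √(18)·5.9 ≈ 25.0316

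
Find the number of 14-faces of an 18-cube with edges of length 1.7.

Number of 14-faces = C(18,14) · 2^(18-14) = 3060 · 16 = 48960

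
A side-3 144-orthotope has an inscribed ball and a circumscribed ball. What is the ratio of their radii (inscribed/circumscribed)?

For an n-cube of any side s, the inradius is s/2 and the circumradius is s√n/2, so the ratio is 1/√144 ≈ 0.0833333.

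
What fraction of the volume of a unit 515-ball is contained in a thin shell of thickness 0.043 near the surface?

1 - (1-0.043)^515 ≈ 1 - 1.478e-10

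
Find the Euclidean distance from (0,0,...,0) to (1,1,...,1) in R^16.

d = √(1² + 1² + ... + 1²) [16 terms] = √(16·1²) = 1√16 = 4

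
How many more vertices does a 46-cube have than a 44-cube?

The 46-cube has 2^46 = 70368744177664 vertices. The 44-cube has 2^44 = 17592186044416 vertices. Difference: 70368744177664 - 17592186044416 = 52776558133248.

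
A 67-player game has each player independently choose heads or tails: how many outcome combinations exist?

The 67-cube has 2^67 = 147573952589676412928 vertices.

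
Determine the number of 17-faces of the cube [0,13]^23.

An n-cube has C(n,k)·2^(n-k) k-faces. Here C(23,17)·2^6 = 100947·64 = 6460608.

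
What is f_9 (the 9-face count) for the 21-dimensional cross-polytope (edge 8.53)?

Number of 9-faces = 2^(9+1) · C(21,9+1) = 1024 · 352716 = 361181184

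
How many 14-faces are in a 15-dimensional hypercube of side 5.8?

f_14(15-cube) = (15 choose 14) · 2^1 = 30.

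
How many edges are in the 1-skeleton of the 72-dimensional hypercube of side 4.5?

Number of 1-faces = C(72,1)·2^(72-1) = 72·2361183241434822606848 = 170005193383307227693056.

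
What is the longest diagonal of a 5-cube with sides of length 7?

d = √(7² + 7² + ... + 7²) [5 terms] = √(5·7²) = 7√5 ≈ 15.6525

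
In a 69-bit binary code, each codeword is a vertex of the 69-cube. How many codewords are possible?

An n-cube has 2^n vertices; for n = 69 that is 2^69 = 590295810358705651712.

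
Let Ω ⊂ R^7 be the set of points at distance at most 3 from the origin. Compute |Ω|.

Volume = π^{7/2}·(3)^7/Γ(9/2) = 11664·π^3/35 ≈ 10333.1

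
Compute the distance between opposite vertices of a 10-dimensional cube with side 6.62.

||(6.62,6.62,...,6.62)|| = √(10)·6.62 ≈ 20.9343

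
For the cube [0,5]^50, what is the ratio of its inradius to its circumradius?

Ratio = (s/2)/(s√50/2) = 50^(-1/2) ≈ 0.141421.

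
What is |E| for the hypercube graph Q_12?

Each of the 2^12 = 4096 vertices has degree 12; total edges = 12·2^12/2 = 24576.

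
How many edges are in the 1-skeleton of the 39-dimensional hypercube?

Each of the 2^39 = 549755813888 vertices has degree 39; total edges = 39·2^39/2 = 10720238370816.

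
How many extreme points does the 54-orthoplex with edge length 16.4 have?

The 54-dimensional cross-polytope has 2n = 2·54 = 108 vertices.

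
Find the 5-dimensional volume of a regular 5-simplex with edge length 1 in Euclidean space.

For a regular n-simplex with edge a, V = (a^n / n!)·√((n+1)/2^n). With a=1, n=5: V ≈ 0.00360844.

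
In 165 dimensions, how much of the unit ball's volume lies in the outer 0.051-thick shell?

V(inner)/V(outer) = ((1-0.051)/1)^165 ≈ 0.0001774, so the shell fraction is 0.999823.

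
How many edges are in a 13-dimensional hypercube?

f_1(13-cube) = (13 choose 1) · 2^12 = 53248.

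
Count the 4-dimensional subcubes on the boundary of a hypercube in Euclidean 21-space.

Number of 4-faces = C(21,4) · 2^(21-4) = 5985 · 131072 = 784465920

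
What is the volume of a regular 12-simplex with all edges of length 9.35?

V = (9.35^12 / 12!) · √((12+1) / 2^12) ≈ 52.5042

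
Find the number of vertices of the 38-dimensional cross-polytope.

Number of vertices = 2n = 76.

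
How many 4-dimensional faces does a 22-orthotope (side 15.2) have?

f_4(22-cube) = (22 choose 4) · 2^18 = 1917583360.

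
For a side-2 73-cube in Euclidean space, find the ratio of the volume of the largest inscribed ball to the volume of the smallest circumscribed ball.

V_in/V_out = n^(-n/2) = 73^(-73/2) ≈ 9.74351e-69.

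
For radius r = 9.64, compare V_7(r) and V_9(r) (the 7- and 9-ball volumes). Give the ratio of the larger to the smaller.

V_7(9.64) ≈ 3.65527e+07, V_9(9.64) ≈ 2.37143e+09. The 9-ball is larger by a factor of 64.88.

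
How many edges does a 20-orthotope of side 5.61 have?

Number of 1-faces = C(20,1)·2^(20-1) = 20·524288 = 10485760.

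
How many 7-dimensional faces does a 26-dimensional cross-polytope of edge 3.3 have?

Number of 7-faces = 2^(7+1) · C(26,7+1) = 256 · 1562275 = 399942400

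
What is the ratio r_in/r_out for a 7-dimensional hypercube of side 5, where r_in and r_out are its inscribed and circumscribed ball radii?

Ratio = (s/2)/(s√7/2) = 7^(-1/2) ≈ 0.377964.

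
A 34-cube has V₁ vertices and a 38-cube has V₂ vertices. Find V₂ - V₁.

V₁ = 2^34 = 17179869184. V₂ = 2^38 = 274877906944. V₂ - V₁ = 257698037760.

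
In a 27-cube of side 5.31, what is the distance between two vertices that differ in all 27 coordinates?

The space diagonal of an n-cube of side s is s√n. Here 5.31·√27 ≈ 27.5916.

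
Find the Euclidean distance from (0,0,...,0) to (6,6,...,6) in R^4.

Diagonal = √4 · 6 = 12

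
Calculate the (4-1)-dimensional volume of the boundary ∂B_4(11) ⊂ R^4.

|∂B_4(11)| = 2662·π^2 ≈ 26272.9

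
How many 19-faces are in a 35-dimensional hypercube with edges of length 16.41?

Choose 19 of 35 axes to span the face (C(35,19) = 4059928950 ways), then fix each of the remaining 16 coordinates at one of its two extreme values (2^16 = 65536 ways): 4059928950·65536 = 266071503667200.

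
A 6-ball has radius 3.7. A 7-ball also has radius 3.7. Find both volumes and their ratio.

V_6(3.7) ≈ 13258.9. V_7(3.7) ≈ 44853.1. Ratio V_6/V_7 ≈ 0.2956.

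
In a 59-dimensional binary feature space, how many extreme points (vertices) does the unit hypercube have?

Each vertex is a binary string of length 59, so there are 2^59 = 576460752303423488.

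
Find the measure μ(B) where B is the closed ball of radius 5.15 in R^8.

Volume = π^{8/2}·(5.15)^8/Γ(5) ≈ 2.00838e+06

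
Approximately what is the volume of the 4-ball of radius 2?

Volume = π^{4/2}·(2)^4/Γ(3) = 8·π^2 ≈ 78.9568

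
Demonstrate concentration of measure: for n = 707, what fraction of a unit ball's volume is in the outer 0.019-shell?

1 - (1-0.019)^707 ≈ 0.9999987118 ≈ 99.999871%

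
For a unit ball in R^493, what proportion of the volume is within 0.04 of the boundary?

V(inner)/V(outer) = ((1-0.04)/1)^493 ≈ 1.819e-09, so the shell fraction is 0.9999999982.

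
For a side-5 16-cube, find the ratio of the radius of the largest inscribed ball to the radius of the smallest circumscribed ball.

Ratio = (s/2)/(s√16/2) = 16^(-1/2) ≈ 0.25.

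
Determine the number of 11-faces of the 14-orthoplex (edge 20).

An n-cross-polytope has 2^(k+1)·C(n,k+1) k-faces. Here 2^12·C(14,12) = 4096·91 = 372736.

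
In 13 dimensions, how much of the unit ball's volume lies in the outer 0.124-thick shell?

1 - (1-0.124)^13 ≈ 0.821123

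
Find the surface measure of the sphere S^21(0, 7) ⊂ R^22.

S = n·V_n(r)/r = 22·V_22(7)/7 (volume-to-surface relation), giving 79792266297612001·π^11/259200 ≈ 9.05679e+16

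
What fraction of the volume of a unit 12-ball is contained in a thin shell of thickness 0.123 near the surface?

V(inner)/V(outer) = ((1-0.123)/1)^12 ≈ 0.207, so the shell fraction is 0.792988.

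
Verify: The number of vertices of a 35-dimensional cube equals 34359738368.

True. The 35-cube has 2^35 = 34359738368 vertices.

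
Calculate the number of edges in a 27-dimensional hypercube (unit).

An n-cube has n·2^(n-1) edges. With n = 27: 27·67108864 = 1811939328.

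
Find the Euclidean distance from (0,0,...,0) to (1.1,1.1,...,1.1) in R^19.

Diagonal = √19 · 1.1 ≈ 4.79479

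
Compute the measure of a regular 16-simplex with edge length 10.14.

Volume = 10.14^16 · √(17/2^16) / 16! ≈ 9.61551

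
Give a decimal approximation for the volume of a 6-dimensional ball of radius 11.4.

The n-ball volume is π^(n/2)·r^n/Γ(n/2+1). With n=6, r=11.4: V ≈ 1.1343e+07.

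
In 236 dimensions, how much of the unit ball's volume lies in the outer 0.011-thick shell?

1 - (1-0.011)^236 ≈ 0.926494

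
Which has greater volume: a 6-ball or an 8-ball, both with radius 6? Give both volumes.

V_6(6) ≈ 241105. V_8(6) ≈ 6.81708e+06. The 8-ball is larger.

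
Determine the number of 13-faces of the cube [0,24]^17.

An n-cube has C(n,k)·2^(n-k) k-faces. Here C(17,13)·2^4 = 2380·16 = 38080.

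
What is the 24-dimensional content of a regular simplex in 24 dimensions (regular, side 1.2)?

For a regular n-simplex with edge a, V = (a^n / n!)·√((n+1)/2^n). With a=1.2, n=24: V ≈ 1.56406e-25.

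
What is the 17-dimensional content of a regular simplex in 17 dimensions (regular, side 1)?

Volume = 1^17 · √(18/2^17) / 17! ≈ 3.29468e-17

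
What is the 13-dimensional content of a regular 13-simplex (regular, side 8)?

V = (8^13 / 13!) · √((13+1) / 2^13) ≈ 3.64971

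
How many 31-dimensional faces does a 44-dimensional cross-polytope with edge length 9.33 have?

Each 31-face is the convex hull of 32 vertices, one chosen as ±e_i from each of 32 distinct axes: 2^32·C(44,32) = 90583792073150824448.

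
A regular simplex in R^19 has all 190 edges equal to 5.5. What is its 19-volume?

Volume = 5.5^19 · √(20/2^19) / 19! ≈ 5.92279e-06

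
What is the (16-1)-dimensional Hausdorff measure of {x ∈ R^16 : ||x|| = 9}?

The surface area of an n-ball is 2π^(n/2) r^(n-1) / Γ(n/2). For n=16, r=9: 22876792454961·π^8/280 ≈ 7.7524e+14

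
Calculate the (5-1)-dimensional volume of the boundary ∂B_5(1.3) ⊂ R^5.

S = n·V_n(r)/r = 5·V_5(1.3)/1.3 (volume-to-surface relation), giving 75.1695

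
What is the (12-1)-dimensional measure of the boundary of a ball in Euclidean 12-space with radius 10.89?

S_12(10.89) = 2·π^(12/2)·(10.89)^11 / Γ(12/2) ≈ 4.09312e+12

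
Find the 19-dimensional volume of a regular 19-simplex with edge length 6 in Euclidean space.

Volume = 6^19 · √(20/2^19) / 19! ≈ 3.09392e-05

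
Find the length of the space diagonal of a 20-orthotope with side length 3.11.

The space diagonal of an n-cube of side s is s√n. Here 3.11·√20 ≈ 13.9083.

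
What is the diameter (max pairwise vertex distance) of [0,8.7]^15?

d = √(8.7² + 8.7² + ... + 8.7²) [15 terms] = √(15·8.7²) = 8.7√15 ≈ 33.695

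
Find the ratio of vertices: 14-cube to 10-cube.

The 14-cube has 2^14 = 16384 vertices. The 10-cube has 2^10 = 1024 vertices. Ratio: 16384/1024 = 16.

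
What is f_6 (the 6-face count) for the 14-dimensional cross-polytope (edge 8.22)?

Number of 6-faces = 2^(6+1) · C(14,6+1) = 128 · 3432 = 439296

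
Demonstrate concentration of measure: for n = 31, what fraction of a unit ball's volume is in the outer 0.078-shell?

1 - (1-0.078)^31 ≈ 0.91934 ≈ 91.93%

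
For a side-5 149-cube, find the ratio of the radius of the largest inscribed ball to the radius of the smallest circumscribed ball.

r_in / r_out = (5/2) / (5√149/2) = 1/√149 ≈ 0.0819232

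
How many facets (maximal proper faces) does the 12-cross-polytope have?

Each 11-face is the convex hull of 12 vertices, one chosen as ±e_i from each of 12 distinct axes: 2^12·C(12,12) = 4096.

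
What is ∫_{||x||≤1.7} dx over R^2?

The n-ball volume is π^(n/2)·r^n/Γ(n/2+1). With n=2, r=1.7: V ≈ 9.0792.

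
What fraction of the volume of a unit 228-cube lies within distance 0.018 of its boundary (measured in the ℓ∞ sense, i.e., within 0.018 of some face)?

1 - (1 - 2·0.018)^228 = 1 - 0.964^228 ≈ 0.999766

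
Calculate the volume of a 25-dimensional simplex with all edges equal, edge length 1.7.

For a regular n-simplex with edge a, V = (a^n / n!)·√((n+1)/2^n). With a=1.7, n=25: V ≈ 3.27483e-23.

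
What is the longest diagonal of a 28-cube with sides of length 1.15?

The space diagonal of an n-cube of side s is s√n. Here 1.15·√28 ≈ 6.08523.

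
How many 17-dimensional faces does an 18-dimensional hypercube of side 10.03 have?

Number of 17-faces = C(18,17) · 2^(18-17) = 18 · 2 = 36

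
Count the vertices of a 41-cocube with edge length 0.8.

An n-cross-polytope has 2n vertices; here n = 41, giving 82.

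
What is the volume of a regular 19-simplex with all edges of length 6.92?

For a regular n-simplex with edge a, V = (a^n / n!)·√((n+1)/2^n). With a=6.92, n=19: V ≈ 0.000465212.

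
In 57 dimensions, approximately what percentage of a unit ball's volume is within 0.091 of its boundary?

1 - (1-0.091)^57 ≈ 0.995653 ≈ 99.57%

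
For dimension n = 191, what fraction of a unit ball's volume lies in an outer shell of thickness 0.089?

1 - (1-0.089)^191 ≈ 0.9999999815 ≈ 99.999998%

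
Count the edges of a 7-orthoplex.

Each 1-face is the convex hull of 2 vertices, one chosen as ±e_i from each of 2 distinct axes: 2^2·C(7,2) = 84.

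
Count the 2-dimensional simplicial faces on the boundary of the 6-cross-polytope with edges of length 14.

Number of 2-faces = 2^(2+1) · C(6,2+1) = 8 · 20 = 160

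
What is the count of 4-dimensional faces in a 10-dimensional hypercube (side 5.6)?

Number of 4-faces = C(10,4) · 2^(10-4) = 210 · 64 = 13440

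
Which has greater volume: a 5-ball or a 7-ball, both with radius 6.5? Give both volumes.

V_5(6.5) ≈ 61075.3. V_7(6.5) ≈ 2.31619e+06. The 7-ball is larger.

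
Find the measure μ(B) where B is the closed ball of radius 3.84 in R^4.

V_4(3.84) = π^(4/2) · (3.84)^4 / Γ(4/2 + 1) ≈ 1072.99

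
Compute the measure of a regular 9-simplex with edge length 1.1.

V = (1.1^9 / 9!) · √((9+1) / 2^9) ≈ 9.08105e-07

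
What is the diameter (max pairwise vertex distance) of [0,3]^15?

Diagonal = √15 · 3 ≈ 11.619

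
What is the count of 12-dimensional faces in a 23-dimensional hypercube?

Choose 12 of 23 axes to span the face (C(23,12) = 1352078 ways), then fix each of the remaining 11 coordinates at one of its two extreme values (2^11 = 2048 ways): 1352078·2048 = 2769055744.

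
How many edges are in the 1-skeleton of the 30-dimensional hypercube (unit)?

An n-cube has n·2^(n-1) edges. With n = 30: 30·536870912 = 16106127360.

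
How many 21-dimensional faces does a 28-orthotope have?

f_21(28-cube) = (28 choose 21) · 2^7 = 151557120.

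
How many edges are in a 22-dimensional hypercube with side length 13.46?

An n-cube has C(n,k)·2^(n-k) k-faces. Here C(22,1)·2^21 = 22·2097152 = 46137344.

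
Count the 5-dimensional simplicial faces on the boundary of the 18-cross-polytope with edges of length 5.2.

An n-cross-polytope has 2^(k+1)·C(n,k+1) k-faces. Here 2^6·C(18,6) = 64·18564 = 1188096.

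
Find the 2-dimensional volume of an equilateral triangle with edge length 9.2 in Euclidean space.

Area = (√3/4) · 9.2² = 36.6502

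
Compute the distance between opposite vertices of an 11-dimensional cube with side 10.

d = √(10² + 10² + ... + 10²) [11 terms] = √(11·10²) = 10√11 ≈ 33.1662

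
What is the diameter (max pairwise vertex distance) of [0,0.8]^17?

||(0.8,0.8,...,0.8)|| = √(17)·0.8 ≈ 3.29848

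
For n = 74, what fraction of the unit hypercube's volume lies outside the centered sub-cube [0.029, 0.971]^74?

1 - (1 - 2·0.029)^74 = 1 - 0.942^74 ≈ 0.987984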